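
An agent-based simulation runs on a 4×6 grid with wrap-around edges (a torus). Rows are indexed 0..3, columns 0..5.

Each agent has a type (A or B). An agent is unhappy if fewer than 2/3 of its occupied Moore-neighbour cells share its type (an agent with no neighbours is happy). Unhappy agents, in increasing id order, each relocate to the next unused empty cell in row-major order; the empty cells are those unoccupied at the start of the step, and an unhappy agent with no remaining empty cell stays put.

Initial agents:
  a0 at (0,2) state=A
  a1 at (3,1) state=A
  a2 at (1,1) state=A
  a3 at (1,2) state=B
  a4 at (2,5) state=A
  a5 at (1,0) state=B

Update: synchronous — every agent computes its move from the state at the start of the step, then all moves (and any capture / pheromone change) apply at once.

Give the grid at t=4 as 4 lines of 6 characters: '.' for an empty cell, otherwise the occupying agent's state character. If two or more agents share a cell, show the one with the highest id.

..A..A
BAB...
......
.A....

t=1: a0@(0,2):A a1@(3,1):A a2@(0,0):A a3@(0,1):B a4@(0,3):A a5@(0,4):B
t=2: a0@(0,2):A a1@(3,1):A a2@(0,5):A a3@(1,0):B a4@(1,1):A a5@(1,2):B
t=3: a0@(0,2):A a1@(3,1):A a2@(0,0):A a3@(0,1):B a4@(0,3):A a5@(0,4):B
t=4: a0@(0,2):A a1@(3,1):A a2@(0,5):A a3@(1,0):B a4@(1,1):A a5@(1,2):B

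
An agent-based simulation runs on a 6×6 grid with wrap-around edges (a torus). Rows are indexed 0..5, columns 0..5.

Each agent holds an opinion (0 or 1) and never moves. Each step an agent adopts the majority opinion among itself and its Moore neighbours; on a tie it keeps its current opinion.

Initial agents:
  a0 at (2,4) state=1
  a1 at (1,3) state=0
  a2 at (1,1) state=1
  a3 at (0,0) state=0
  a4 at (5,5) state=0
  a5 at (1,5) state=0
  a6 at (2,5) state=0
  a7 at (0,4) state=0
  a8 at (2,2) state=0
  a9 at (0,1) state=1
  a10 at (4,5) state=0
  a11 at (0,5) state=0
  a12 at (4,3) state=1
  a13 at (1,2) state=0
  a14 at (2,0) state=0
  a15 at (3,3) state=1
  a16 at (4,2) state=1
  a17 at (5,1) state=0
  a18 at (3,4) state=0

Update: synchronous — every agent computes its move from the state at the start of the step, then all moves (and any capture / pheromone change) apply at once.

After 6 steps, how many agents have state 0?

16

t=1: a0@(2,4):0 a1@(1,3):0 a2@(1,1):0 a3@(0,0):0 a4@(5,5):0 a5@(1,5):0 a6@(2,5):0 a7@(0,4):0 a8@(2,2):0 a9@(0,1):0 a10@(4,5):0 a11@(0,5):0 a12@(4,3):1 a13@(1,2):0 a14@(2,0):0 a15@(3,3):1 a16@(4,2):1 a17@(5,1):0 a18@(3,4):0
t=2: (unchanged — steady state)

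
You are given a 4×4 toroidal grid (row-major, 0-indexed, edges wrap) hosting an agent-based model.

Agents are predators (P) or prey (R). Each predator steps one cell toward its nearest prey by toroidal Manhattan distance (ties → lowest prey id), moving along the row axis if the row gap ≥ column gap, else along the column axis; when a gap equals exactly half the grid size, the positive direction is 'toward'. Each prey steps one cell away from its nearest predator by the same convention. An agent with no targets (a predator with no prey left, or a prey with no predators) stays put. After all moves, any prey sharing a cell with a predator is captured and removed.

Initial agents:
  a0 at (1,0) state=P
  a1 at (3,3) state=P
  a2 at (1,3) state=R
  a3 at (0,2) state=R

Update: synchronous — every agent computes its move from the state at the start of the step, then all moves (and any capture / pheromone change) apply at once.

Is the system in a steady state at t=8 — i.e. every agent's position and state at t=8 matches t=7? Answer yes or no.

t=1: a0@(1,3):P a1@(0,3):P a2@(1,2):R a3@(1,2):R
t=2: a0@(1,2):P a1@(1,3):P a2@(1,1):R a3@(1,1):R
t=3: a0@(1,1):P a1@(1,0):P
t=4: (unchanged — steady state)

yes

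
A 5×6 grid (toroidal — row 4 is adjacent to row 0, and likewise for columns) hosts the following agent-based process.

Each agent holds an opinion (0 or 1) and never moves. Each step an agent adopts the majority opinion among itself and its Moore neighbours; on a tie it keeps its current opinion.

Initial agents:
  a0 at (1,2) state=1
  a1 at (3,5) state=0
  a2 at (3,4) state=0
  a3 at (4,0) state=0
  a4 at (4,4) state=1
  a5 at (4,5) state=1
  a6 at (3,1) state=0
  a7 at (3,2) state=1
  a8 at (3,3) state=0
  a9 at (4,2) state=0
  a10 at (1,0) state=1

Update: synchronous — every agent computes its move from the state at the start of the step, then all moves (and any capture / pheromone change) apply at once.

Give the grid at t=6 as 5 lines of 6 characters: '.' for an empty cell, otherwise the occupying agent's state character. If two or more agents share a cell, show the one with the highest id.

......
1.1...
......
.00000
0.0.00

t=1: a0@(1,2):1 a1@(3,5):0 a2@(3,4):0 a3@(4,0):0 a4@(4,4):0 a5@(4,5):0 a6@(3,1):0 a7@(3,2):0 a8@(3,3):0 a9@(4,2):0 a10@(1,0):1
t=2: (unchanged — steady state)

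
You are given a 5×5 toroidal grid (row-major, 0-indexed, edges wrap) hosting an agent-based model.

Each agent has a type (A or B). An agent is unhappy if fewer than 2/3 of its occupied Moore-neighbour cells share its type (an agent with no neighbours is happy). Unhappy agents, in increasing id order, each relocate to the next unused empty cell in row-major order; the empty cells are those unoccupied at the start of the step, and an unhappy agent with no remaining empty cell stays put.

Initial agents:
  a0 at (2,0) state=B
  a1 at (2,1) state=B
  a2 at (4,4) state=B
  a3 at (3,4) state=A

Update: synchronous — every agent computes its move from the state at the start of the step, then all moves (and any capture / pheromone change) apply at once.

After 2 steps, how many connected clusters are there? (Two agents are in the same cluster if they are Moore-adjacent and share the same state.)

4

t=1: a0@(0,0):B a1@(2,1):B a2@(0,1):B a3@(0,2):A
t=2: a0@(0,0):B a1@(2,1):B a2@(0,3):B a3@(0,4):A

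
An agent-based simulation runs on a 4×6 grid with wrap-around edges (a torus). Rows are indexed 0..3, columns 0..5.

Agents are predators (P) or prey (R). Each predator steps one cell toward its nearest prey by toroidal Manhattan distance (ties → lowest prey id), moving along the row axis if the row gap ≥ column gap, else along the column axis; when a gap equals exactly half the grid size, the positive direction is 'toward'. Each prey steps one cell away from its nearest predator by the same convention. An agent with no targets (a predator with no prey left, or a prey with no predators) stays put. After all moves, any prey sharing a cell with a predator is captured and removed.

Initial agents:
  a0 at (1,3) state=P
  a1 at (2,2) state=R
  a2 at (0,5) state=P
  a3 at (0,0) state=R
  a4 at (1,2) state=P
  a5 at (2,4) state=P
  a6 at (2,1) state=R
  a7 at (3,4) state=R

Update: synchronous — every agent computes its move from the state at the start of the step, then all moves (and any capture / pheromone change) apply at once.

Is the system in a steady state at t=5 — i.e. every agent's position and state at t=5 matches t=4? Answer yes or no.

t=1: a0@(2,3):P a1@(3,2):R a2@(0,0):P a3@(0,1):R a4@(2,2):P a5@(3,4):P a6@(3,1):R a7@(0,4):R
t=2: a0@(3,3):P a1@(0,2):R a2@(0,1):P a3@(0,2):R a4@(3,2):P a5@(0,4):P a6@(2,1):R a7@(1,4):R
t=3: a0@(0,3):P a2@(0,2):P a4@(0,2):P a5@(1,4):P a6@(1,1):R a7@(2,4):R
t=4: a0@(0,2):P a2@(1,2):P a4@(1,2):P a5@(2,4):P a6@(2,1):R a7@(3,4):R
t=5: a0@(1,2):P a2@(2,2):P a4@(2,2):P a5@(3,4):P a6@(3,1):R a7@(0,4):R

no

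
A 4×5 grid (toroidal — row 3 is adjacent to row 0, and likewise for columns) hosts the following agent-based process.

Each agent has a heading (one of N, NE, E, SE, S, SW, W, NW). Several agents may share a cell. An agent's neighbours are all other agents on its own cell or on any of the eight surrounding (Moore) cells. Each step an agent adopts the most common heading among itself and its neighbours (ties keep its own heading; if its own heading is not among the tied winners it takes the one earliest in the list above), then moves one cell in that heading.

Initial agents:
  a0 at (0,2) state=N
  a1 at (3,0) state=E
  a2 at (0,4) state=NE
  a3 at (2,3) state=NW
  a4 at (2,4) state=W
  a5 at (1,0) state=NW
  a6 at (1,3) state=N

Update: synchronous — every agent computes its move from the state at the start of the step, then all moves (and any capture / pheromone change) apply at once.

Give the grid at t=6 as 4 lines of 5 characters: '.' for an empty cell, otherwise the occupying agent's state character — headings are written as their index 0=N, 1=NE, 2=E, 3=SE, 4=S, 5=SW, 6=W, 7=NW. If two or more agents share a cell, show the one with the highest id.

..77.
.....
...77
...77

t=1: a0@(3,2):N a1@(3,1):E a2@(3,0):NE a3@(1,2):NW a4@(1,3):NW a5@(0,4):NW a6@(0,3):N
t=2: a0@(2,2):N a1@(3,2):E a2@(2,1):NE a3@(0,1):NW a4@(0,2):NW a5@(3,3):NW a6@(3,2):NW
t=3: a0@(1,1):NW a1@(2,1):NW a2@(1,2):NE a3@(3,0):NW a4@(3,1):NW a5@(2,2):NW a6@(2,1):NW
t=4: a0@(0,0):NW a1@(1,0):NW a2@(0,1):NW a3@(2,4):NW a4@(2,0):NW a5@(1,1):NW a6@(1,0):NW
t=5: a0@(3,4):NW a1@(0,4):NW a2@(3,0):NW a3@(1,3):NW a4@(1,4):NW a5@(0,0):NW a6@(0,4):NW
t=6: a0@(2,3):NW a1@(3,3):NW a2@(2,4):NW a3@(0,2):NW a4@(0,3):NW a5@(3,4):NW a6@(3,3):NW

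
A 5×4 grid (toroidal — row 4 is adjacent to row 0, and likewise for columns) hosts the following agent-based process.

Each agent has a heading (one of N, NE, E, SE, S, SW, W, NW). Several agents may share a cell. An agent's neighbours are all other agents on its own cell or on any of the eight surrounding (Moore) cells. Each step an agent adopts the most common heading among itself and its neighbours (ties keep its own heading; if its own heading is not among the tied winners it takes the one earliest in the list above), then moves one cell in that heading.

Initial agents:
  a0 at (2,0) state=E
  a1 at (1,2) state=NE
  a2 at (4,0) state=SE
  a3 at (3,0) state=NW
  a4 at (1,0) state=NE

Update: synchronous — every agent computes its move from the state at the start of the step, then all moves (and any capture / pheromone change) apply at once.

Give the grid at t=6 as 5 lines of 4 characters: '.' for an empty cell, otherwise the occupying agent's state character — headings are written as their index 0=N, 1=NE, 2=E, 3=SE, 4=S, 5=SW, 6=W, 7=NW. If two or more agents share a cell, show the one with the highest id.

t=1: a0@(2,1):E a1@(0,3):NE a2@(0,1):SE a3@(2,3):NW a4@(0,1):NE
t=2: a0@(2,2):E a1@(4,0):NE a2@(1,2):SE a3@(1,2):NW a4@(4,2):NE
t=3: a0@(2,3):E a1@(3,1):NE a2@(2,3):SE a3@(0,1):NW a4@(3,3):NE
t=4: a0@(2,0):E a1@(2,2):NE a2@(3,0):SE a3@(4,0):NW a4@(2,0):NE
t=5: a0@(2,1):E a1@(1,3):NE a2@(4,1):SE a3@(3,3):NW a4@(1,1):NE
t=6: a0@(2,2):E a1@(0,0):NE a2@(0,2):SE a3@(2,2):NW a4@(0,2):NE

1.1.
....
..7.
....
....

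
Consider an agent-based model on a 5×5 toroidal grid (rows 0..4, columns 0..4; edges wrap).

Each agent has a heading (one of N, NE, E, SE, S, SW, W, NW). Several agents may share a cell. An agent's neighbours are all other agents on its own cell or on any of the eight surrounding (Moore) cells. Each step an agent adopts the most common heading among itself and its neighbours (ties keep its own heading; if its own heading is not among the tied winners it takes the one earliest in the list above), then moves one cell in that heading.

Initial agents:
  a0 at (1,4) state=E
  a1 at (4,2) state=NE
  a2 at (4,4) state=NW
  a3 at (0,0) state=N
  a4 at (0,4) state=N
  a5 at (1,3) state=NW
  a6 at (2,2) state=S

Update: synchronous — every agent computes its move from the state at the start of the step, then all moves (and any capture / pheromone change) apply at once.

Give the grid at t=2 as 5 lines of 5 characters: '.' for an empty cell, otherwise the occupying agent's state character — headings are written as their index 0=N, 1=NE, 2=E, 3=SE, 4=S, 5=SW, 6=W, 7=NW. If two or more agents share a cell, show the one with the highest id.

t=1: a0@(0,4):N a1@(3,3):NE a2@(3,4):N a3@(4,0):N a4@(4,4):N a5@(0,2):NW a6@(3,2):S
t=2: a0@(4,4):N a1@(2,3):N a2@(2,4):N a3@(3,0):N a4@(3,4):N a5@(4,1):NW a6@(4,2):S

.....
.....
...00
0...0
.74.0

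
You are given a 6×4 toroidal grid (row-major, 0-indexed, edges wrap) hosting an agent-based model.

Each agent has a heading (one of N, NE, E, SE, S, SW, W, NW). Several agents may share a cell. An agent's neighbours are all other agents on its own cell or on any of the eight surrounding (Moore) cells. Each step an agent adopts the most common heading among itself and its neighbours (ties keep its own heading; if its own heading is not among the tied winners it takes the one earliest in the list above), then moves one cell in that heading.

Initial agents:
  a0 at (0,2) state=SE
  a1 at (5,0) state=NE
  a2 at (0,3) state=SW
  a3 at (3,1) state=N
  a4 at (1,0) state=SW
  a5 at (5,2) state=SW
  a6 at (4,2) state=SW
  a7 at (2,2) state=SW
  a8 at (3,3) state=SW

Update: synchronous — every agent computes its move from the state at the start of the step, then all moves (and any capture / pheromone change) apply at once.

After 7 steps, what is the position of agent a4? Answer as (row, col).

t=1: a0@(1,1):SW a1@(4,1):NE a2@(1,2):SW a3@(4,0):SW a4@(2,3):SW a5@(0,1):SW a6@(5,1):SW a7@(3,1):SW a8@(4,2):SW
t=2: a0@(2,0):SW a1@(5,0):SW a2@(2,1):SW a3@(5,3):SW a4@(3,2):SW a5@(1,0):SW a6@(0,0):SW a7@(4,0):SW a8@(5,1):SW
t=3: a0@(3,3):SW a1@(0,3):SW a2@(3,0):SW a3@(0,2):SW a4@(4,1):SW a5@(2,3):SW a6@(1,3):SW a7@(5,3):SW a8@(0,0):SW
t=4: a0@(4,2):SW a1@(1,2):SW a2@(4,3):SW a3@(1,1):SW a4@(5,0):SW a5@(3,2):SW a6@(2,2):SW a7@(0,2):SW a8@(1,3):SW
t=5: a0@(5,1):SW a1@(2,1):SW a2@(5,2):SW a3@(2,0):SW a4@(0,3):SW a5@(4,1):SW a6@(3,1):SW a7@(1,1):SW a8@(2,2):SW
t=6: a0@(0,0):SW a1@(3,0):SW a2@(0,1):SW a3@(3,3):SW a4@(1,2):SW a5@(5,0):SW a6@(4,0):SW a7@(2,0):SW a8@(3,1):SW
t=7: a0@(1,3):SW a1@(4,3):SW a2@(1,0):SW a3@(4,2):SW a4@(2,1):SW a5@(0,3):SW a6@(5,3):SW a7@(3,3):SW a8@(4,0):SW

(2, 1)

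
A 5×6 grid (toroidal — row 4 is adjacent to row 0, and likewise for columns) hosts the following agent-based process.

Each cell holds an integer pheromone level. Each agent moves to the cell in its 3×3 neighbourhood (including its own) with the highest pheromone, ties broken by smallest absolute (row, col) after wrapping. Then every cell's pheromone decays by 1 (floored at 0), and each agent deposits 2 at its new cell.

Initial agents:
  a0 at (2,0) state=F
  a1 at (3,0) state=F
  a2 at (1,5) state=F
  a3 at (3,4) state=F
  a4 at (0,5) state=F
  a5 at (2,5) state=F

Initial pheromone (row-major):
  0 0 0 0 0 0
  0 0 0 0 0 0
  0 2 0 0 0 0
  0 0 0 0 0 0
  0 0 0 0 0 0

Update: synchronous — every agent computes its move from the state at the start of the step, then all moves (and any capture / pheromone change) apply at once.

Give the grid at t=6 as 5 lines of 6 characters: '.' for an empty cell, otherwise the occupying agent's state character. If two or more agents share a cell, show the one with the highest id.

F.....
......
.F.F..
......
......

t=1: a0@(2,1) a1@(2,1) a2@(0,0) a3@(2,3) a4@(0,0) a5@(1,0) | pheromone: 4 0 0 0 0 0 / 2 0 0 0 0 0 / 0 5 0 2 0 0 / 0 0 0 0 0 0 / 0 0 0 0 0 0
t=2: a0@(2,1) a1@(2,1) a2@(0,0) a3@(2,3) a4@(0,0) a5@(2,1) | pheromone: 7 0 0 0 0 0 / 1 0 0 0 0 0 / 0 10 0 3 0 0 / 0 0 0 0 0 0 / 0 0 0 0 0 0
t=3: a0@(2,1) a1@(2,1) a2@(0,0) a3@(2,3) a4@(0,0) a5@(2,1) | pheromone: 10 0 0 0 0 0 / 0 0 0 0 0 0 / 0 15 0 4 0 0 / 0 0 0 0 0 0 / 0 0 0 0 0 0
t=4: a0@(2,1) a1@(2,1) a2@(0,0) a3@(2,3) a4@(0,0) a5@(2,1) | pheromone: 13 0 0 0 0 0 / 0 0 0 0 0 0 / 0 20 0 5 0 0 / 0 0 0 0 0 0 / 0 0 0 0 0 0
t=5: a0@(2,1) a1@(2,1) a2@(0,0) a3@(2,3) a4@(0,0) a5@(2,1) | pheromone: 16 0 0 0 0 0 / 0 0 0 0 0 0 / 0 25 0 6 0 0 / 0 0 0 0 0 0 / 0 0 0 0 0 0
t=6: a0@(2,1) a1@(2,1) a2@(0,0) a3@(2,3) a4@(0,0) a5@(2,1) | pheromone: 19 0 0 0 0 0 / 0 0 0 0 0 0 / 0 30 0 7 0 0 / 0 0 0 0 0 0 / 0 0 0 0 0 0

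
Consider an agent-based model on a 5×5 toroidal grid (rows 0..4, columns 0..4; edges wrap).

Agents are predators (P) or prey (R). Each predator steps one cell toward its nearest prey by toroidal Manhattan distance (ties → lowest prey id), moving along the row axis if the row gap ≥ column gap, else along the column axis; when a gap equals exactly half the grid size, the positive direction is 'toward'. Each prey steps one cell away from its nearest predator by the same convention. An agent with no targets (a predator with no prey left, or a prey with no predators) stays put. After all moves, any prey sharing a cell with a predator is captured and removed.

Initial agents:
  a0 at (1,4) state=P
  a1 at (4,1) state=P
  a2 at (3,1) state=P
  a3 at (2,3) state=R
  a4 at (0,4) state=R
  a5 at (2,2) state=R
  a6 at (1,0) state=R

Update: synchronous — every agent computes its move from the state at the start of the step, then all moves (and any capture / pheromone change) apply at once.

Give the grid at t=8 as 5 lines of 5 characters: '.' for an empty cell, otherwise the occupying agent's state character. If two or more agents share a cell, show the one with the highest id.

t=1: a0@(0,4):P a1@(4,0):P a2@(2,1):P a3@(3,3):R a4@(4,4):R a5@(1,2):R a6@(1,1):R
t=2: a0@(4,4):P a1@(4,4):P a2@(1,1):P a3@(2,3):R a4@(3,4):R a5@(0,2):R a6@(0,1):R
t=3: a0@(3,4):P a1@(3,4):P a2@(0,1):P a3@(1,3):R a4@(2,4):R a5@(4,2):R a6@(4,1):R
t=4: a0@(2,4):P a1@(2,4):P a2@(4,1):P a3@(0,3):R a4@(1,4):R a5@(3,2):R a6@(3,1):R
t=5: a0@(1,4):P a1@(1,4):P a2@(3,1):P a3@(4,3):R a4@(0,4):R a5@(2,2):R a6@(2,1):R
t=6: a0@(0,4):P a1@(0,4):P a2@(2,1):P a3@(3,3):R a4@(4,4):R a5@(1,2):R a6@(1,1):R
t=7: a0@(4,4):P a1@(4,4):P a2@(1,1):P a3@(2,3):R a4@(3,4):R a5@(0,2):R a6@(0,1):R
t=8: a0@(3,4):P a1@(3,4):P a2@(0,1):P a3@(1,3):R a4@(2,4):R a5@(4,2):R a6@(4,1):R

.P...
...R.
....R
....P
.RR..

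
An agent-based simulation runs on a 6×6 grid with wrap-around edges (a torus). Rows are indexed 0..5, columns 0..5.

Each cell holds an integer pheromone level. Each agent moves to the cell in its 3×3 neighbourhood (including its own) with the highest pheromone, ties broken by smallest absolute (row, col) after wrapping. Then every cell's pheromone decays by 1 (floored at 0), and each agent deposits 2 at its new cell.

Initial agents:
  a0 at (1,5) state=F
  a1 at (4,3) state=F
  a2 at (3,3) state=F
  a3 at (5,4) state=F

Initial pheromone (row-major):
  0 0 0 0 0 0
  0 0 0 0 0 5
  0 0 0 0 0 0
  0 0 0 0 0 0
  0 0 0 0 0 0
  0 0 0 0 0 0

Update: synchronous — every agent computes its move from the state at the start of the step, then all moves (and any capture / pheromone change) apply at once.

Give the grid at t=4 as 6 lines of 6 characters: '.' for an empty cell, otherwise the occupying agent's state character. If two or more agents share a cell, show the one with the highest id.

t=1: a0@(1,5) a1@(3,2) a2@(2,2) a3@(0,3) | pheromone: 0 0 0 2 0 0 / 0 0 0 0 0 6 / 0 0 2 0 0 0 / 0 0 2 0 0 0 / 0 0 0 0 0 0 / 0 0 0 0 0 0
t=2: a0@(1,5) a1@(2,2) a2@(2,2) a3@(0,3) | pheromone: 0 0 0 3 0 0 / 0 0 0 0 0 7 / 0 0 5 0 0 0 / 0 0 1 0 0 0 / 0 0 0 0 0 0 / 0 0 0 0 0 0
t=3: a0@(1,5) a1@(2,2) a2@(2,2) a3@(0,3) | pheromone: 0 0 0 4 0 0 / 0 0 0 0 0 8 / 0 0 8 0 0 0 / 0 0 0 0 0 0 / 0 0 0 0 0 0 / 0 0 0 0 0 0
t=4: a0@(1,5) a1@(2,2) a2@(2,2) a3@(0,3) | pheromone: 0 0 0 5 0 0 / 0 0 0 0 0 9 / 0 0 11 0 0 0 / 0 0 0 0 0 0 / 0 0 0 0 0 0 / 0 0 0 0 0 0

...F..
.....F
..F...
......
......
......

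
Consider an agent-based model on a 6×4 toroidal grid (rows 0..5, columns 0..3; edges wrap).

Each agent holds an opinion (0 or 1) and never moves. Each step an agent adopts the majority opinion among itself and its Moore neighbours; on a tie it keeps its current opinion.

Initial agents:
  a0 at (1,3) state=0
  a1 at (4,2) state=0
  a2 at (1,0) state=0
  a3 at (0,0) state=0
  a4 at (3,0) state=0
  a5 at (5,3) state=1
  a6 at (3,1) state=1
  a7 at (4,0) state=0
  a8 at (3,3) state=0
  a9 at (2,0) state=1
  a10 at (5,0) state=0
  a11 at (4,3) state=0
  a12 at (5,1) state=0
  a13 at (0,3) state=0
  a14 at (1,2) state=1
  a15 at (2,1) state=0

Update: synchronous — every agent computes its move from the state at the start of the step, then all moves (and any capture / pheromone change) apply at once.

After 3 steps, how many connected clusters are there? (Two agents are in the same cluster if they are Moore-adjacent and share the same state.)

t=1: a0@(1,3):0 a1@(4,2):0 a2@(1,0):0 a3@(0,0):0 a4@(3,0):0 a5@(5,3):0 a6@(3,1):0 a7@(4,0):0 a8@(3,3):0 a9@(2,0):0 a10@(5,0):0 a11@(4,3):0 a12@(5,1):0 a13@(0,3):0 a14@(1,2):0 a15@(2,1):0
t=2: (unchanged — steady state)

1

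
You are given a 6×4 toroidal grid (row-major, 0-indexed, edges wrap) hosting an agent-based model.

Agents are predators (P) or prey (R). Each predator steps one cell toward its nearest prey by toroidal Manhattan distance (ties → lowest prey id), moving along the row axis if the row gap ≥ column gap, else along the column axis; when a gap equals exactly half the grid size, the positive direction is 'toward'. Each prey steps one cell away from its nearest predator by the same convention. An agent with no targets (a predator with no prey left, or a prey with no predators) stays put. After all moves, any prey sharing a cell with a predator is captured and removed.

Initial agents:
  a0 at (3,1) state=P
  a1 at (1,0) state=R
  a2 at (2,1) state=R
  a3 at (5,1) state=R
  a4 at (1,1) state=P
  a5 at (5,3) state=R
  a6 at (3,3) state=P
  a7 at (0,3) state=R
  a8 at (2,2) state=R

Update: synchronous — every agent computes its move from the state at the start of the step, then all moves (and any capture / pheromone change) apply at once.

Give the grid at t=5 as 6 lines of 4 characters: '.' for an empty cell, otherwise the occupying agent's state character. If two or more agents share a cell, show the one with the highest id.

t=1: a0@(2,1):P a1@(1,3):R a2@(1,1):R a3@(0,1):R a4@(1,0):P a5@(0,3):R a6@(4,3):P a7@(0,2):R a8@(1,2):R
t=2: a0@(1,1):P a1@(1,2):R a2@(0,1):R a3@(5,1):R a4@(1,3):P a6@(5,3):P a7@(5,2):R a8@(0,2):R
t=3: a0@(1,2):P a1@(1,3):R a2@(5,1):R a3@(4,1):R a4@(1,2):P a6@(5,2):P a7@(5,1):R
t=4: a0@(1,3):P a1@(1,0):R a2@(5,0):R a3@(3,1):R a4@(1,3):P a6@(5,1):P a7@(5,0):R
t=5: a0@(1,0):P a1@(1,1):R a2@(5,3):R a3@(2,1):R a4@(1,0):P a6@(5,0):P a7@(5,3):R

....
PR..
.R..
....
....
P..R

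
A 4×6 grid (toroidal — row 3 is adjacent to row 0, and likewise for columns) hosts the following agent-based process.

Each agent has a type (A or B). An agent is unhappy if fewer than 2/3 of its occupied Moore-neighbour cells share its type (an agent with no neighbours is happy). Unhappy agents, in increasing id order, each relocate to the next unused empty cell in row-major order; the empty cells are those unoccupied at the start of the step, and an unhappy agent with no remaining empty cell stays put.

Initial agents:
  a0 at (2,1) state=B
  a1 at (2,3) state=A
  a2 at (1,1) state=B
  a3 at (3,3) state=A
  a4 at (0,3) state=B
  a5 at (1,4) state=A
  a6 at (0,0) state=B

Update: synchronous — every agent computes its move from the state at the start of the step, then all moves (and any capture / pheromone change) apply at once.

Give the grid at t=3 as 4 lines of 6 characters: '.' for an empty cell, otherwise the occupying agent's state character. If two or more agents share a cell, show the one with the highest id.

t=1: a0@(2,1):B a1@(2,3):A a2@(1,1):B a3@(0,1):A a4@(0,2):B a5@(0,4):A a6@(0,0):B
t=2: a0@(2,1):B a1@(2,3):A a2@(1,1):B a3@(0,3):A a4@(0,5):B a5@(0,4):A a6@(1,0):B
t=3: a0@(2,1):B a1@(2,3):A a2@(1,1):B a3@(0,3):A a4@(0,0):B a5@(0,1):A a6@(1,0):B

BA.A..
BB....
.B.A..
......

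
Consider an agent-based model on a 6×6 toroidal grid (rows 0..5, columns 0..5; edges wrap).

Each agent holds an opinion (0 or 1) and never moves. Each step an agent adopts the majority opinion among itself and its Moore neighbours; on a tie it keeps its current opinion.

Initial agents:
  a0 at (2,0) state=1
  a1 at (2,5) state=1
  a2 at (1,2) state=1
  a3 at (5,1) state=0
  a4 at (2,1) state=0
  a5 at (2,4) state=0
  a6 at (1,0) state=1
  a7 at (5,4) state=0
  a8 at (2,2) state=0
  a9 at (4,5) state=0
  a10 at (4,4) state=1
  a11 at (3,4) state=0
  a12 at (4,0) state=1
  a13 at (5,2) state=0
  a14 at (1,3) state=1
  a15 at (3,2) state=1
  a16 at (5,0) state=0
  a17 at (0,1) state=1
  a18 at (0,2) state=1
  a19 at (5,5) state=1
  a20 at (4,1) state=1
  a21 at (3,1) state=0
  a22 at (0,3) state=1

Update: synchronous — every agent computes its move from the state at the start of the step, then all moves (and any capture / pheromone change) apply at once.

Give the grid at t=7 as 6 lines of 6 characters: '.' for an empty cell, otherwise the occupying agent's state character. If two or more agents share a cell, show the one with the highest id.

t=1: a0@(2,0):1 a1@(2,5):1 a2@(1,2):1 a3@(5,1):1 a4@(2,1):1 a5@(2,4):0 a6@(1,0):1 a7@(5,4):1 a8@(2,2):0 a9@(4,5):0 a10@(4,4):0 a11@(3,4):0 a12@(4,0):0 a13@(5,2):1 a14@(1,3):1 a15@(3,2):0 a16@(5,0):1 a17@(0,1):1 a18@(0,2):1 a19@(5,5):1 a20@(4,1):0 a21@(3,1):1 a22@(0,3):1
t=2: a0@(2,0):1 a1@(2,5):1 a2@(1,2):1 a3@(5,1):1 a4@(2,1):1 a5@(2,4):0 a6@(1,0):1 a7@(5,4):1 a8@(2,2):1 a9@(4,5):0 a10@(4,4):0 a11@(3,4):0 a12@(4,0):1 a13@(5,2):1 a14@(1,3):1 a15@(3,2):0 a16@(5,0):1 a17@(0,1):1 a18@(0,2):1 a19@(5,5):1 a20@(4,1):1 a21@(3,1):0 a22@(0,3):1
t=3: a0@(2,0):1 a1@(2,5):1 a2@(1,2):1 a3@(5,1):1 a4@(2,1):1 a5@(2,4):0 a6@(1,0):1 a7@(5,4):1 a8@(2,2):1 a9@(4,5):1 a10@(4,4):0 a11@(3,4):0 a12@(4,0):1 a13@(5,2):1 a14@(1,3):1 a15@(3,2):1 a16@(5,0):1 a17@(0,1):1 a18@(0,2):1 a19@(5,5):1 a20@(4,1):1 a21@(3,1):1 a22@(0,3):1
t=4: a0@(2,0):1 a1@(2,5):1 a2@(1,2):1 a3@(5,1):1 a4@(2,1):1 a5@(2,4):0 a6@(1,0):1 a7@(5,4):1 a8@(2,2):1 a9@(4,5):1 a10@(4,4):1 a11@(3,4):0 a12@(4,0):1 a13@(5,2):1 a14@(1,3):1 a15@(3,2):1 a16@(5,0):1 a17@(0,1):1 a18@(0,2):1 a19@(5,5):1 a20@(4,1):1 a21@(3,1):1 a22@(0,3):1
t=5: a0@(2,0):1 a1@(2,5):1 a2@(1,2):1 a3@(5,1):1 a4@(2,1):1 a5@(2,4):0 a6@(1,0):1 a7@(5,4):1 a8@(2,2):1 a9@(4,5):1 a10@(4,4):1 a11@(3,4):1 a12@(4,0):1 a13@(5,2):1 a14@(1,3):1 a15@(3,2):1 a16@(5,0):1 a17@(0,1):1 a18@(0,2):1 a19@(5,5):1 a20@(4,1):1 a21@(3,1):1 a22@(0,3):1
t=6: a0@(2,0):1 a1@(2,5):1 a2@(1,2):1 a3@(5,1):1 a4@(2,1):1 a5@(2,4):1 a6@(1,0):1 a7@(5,4):1 a8@(2,2):1 a9@(4,5):1 a10@(4,4):1 a11@(3,4):1 a12@(4,0):1 a13@(5,2):1 a14@(1,3):1 a15@(3,2):1 a16@(5,0):1 a17@(0,1):1 a18@(0,2):1 a19@(5,5):1 a20@(4,1):1 a21@(3,1):1 a22@(0,3):1
t=7: (unchanged — steady state)

.111..
1.11..
111.11
.11.1.
11..11
111.11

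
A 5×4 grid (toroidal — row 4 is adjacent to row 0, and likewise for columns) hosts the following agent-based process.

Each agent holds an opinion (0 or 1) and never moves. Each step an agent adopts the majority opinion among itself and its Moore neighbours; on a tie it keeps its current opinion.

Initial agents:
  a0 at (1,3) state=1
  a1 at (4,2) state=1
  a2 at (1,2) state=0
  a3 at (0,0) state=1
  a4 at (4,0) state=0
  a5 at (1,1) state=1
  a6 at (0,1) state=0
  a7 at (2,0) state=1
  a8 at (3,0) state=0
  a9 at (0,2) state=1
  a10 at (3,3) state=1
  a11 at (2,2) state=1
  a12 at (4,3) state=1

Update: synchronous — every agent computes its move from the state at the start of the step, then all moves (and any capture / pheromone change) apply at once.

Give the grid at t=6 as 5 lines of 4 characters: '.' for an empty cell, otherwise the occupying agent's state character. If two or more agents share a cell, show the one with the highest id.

111.
.111
1.1.
1..1
1.11

t=1: a0@(1,3):1 a1@(4,2):1 a2@(1,2):1 a3@(0,0):1 a4@(4,0):0 a5@(1,1):1 a6@(0,1):1 a7@(2,0):1 a8@(3,0):1 a9@(0,2):1 a10@(3,3):1 a11@(2,2):1 a12@(4,3):1
t=2: a0@(1,3):1 a1@(4,2):1 a2@(1,2):1 a3@(0,0):1 a4@(4,0):1 a5@(1,1):1 a6@(0,1):1 a7@(2,0):1 a8@(3,0):1 a9@(0,2):1 a10@(3,3):1 a11@(2,2):1 a12@(4,3):1
t=3: (unchanged — steady state)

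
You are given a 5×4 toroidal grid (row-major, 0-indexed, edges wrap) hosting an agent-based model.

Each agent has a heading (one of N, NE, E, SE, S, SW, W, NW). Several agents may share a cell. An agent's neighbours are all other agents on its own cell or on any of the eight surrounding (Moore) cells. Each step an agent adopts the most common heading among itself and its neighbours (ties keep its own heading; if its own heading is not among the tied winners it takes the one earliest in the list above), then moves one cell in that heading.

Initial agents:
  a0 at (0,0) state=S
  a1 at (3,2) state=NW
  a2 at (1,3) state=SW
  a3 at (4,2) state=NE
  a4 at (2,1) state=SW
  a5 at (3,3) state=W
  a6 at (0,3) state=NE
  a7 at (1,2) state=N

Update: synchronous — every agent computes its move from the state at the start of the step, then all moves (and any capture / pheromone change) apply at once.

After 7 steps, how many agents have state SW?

t=1: a0@(1,0):S a1@(2,1):NW a2@(2,2):SW a3@(3,3):NE a4@(3,0):SW a5@(3,2):W a6@(4,0):NE a7@(2,1):SW
t=2: a0@(2,0):S a1@(3,0):SW a2@(3,1):SW a3@(2,0):NE a4@(4,3):SW a5@(4,1):SW a6@(3,1):NE a7@(3,0):SW
t=3: a0@(3,3):SW a1@(4,3):SW a2@(4,0):SW a3@(3,3):SW a4@(0,2):SW a5@(0,0):SW a6@(4,0):SW a7@(4,3):SW
t=4: a0@(4,2):SW a1@(0,2):SW a2@(0,3):SW a3@(4,2):SW a4@(1,1):SW a5@(1,3):SW a6@(0,3):SW a7@(0,2):SW
t=5: a0@(0,1):SW a1@(1,1):SW a2@(1,2):SW a3@(0,1):SW a4@(2,0):SW a5@(2,2):SW a6@(1,2):SW a7@(1,1):SW
t=6: a0@(1,0):SW a1@(2,0):SW a2@(2,1):SW a3@(1,0):SW a4@(3,3):SW a5@(3,1):SW a6@(2,1):SW a7@(2,0):SW
t=7: a0@(2,3):SW a1@(3,3):SW a2@(3,0):SW a3@(2,3):SW a4@(4,2):SW a5@(4,0):SW a6@(3,0):SW a7@(3,3):SW

8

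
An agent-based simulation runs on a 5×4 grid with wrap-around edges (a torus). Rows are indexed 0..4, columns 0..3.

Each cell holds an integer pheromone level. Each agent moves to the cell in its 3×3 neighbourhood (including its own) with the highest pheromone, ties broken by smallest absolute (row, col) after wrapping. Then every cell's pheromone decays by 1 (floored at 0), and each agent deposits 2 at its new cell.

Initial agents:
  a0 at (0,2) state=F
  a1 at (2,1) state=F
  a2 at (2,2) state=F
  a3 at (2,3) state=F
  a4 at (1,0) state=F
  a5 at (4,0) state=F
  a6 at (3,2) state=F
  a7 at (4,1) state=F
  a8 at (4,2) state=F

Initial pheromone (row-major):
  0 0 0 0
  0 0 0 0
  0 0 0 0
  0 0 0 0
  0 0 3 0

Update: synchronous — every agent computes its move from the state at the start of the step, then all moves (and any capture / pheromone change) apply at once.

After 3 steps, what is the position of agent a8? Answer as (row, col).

(4, 2)

t=1: a0@(4,2) a1@(1,0) a2@(1,1) a3@(1,0) a4@(0,0) a5@(0,0) a6@(4,2) a7@(4,2) a8@(4,2) | pheromone: 4 0 0 0 / 4 2 0 0 / 0 0 0 0 / 0 0 0 0 / 0 0 10 0
t=2: a0@(4,2) a1@(0,0) a2@(0,0) a3@(0,0) a4@(0,0) a5@(0,0) a6@(4,2) a7@(4,2) a8@(4,2) | pheromone: 13 0 0 0 / 3 1 0 0 / 0 0 0 0 / 0 0 0 0 / 0 0 17 0
t=3: a0@(4,2) a1@(0,0) a2@(0,0) a3@(0,0) a4@(0,0) a5@(0,0) a6@(4,2) a7@(4,2) a8@(4,2) | pheromone: 22 0 0 0 / 2 0 0 0 / 0 0 0 0 / 0 0 0 0 / 0 0 24 0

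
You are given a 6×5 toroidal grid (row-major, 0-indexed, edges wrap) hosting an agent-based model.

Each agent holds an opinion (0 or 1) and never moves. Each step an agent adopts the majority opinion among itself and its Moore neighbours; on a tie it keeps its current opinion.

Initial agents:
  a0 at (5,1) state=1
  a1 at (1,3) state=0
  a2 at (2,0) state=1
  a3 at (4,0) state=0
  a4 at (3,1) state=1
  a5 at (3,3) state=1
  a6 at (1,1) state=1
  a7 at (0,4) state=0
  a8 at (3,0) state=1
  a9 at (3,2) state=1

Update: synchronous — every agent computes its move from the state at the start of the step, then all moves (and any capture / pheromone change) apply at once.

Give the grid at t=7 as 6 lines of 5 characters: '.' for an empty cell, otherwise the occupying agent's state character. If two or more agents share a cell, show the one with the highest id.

t=1: a0@(5,1):1 a1@(1,3):0 a2@(2,0):1 a3@(4,0):1 a4@(3,1):1 a5@(3,3):1 a6@(1,1):1 a7@(0,4):0 a8@(3,0):1 a9@(3,2):1
t=2: (unchanged — steady state)

....0
.1.0.
1....
1111.
1....
.1...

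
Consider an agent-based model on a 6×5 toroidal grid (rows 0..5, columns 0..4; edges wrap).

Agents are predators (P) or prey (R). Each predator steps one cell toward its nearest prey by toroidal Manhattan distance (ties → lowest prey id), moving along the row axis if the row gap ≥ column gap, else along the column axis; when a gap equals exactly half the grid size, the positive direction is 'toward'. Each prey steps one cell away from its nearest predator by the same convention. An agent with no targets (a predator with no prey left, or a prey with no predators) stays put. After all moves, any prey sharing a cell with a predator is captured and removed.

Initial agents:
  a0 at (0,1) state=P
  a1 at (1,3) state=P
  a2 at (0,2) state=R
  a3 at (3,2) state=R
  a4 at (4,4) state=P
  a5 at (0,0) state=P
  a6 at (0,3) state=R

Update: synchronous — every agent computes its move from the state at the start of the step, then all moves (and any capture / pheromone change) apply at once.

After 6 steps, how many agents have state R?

2

t=1: a0@(0,2):P a1@(0,3):P a3@(4,2):R a4@(4,3):P a5@(0,1):P a6@(5,3):R
t=2: a0@(5,2):P a1@(5,3):P a3@(4,1):R a4@(4,2):P a5@(5,1):P a6@(4,3):R
t=3: a0@(4,2):P a1@(4,3):P a3@(4,0):R a4@(4,1):P a5@(4,1):P a6@(3,3):R
t=4: a0@(4,1):P a1@(3,3):P a3@(4,4):R a4@(4,0):P a5@(4,0):P a6@(2,3):R
t=5: a0@(4,0):P a1@(2,3):P a3@(4,3):R a4@(4,4):P a5@(4,4):P a6@(1,3):R
t=6: a0@(4,4):P a1@(1,3):P a3@(4,2):R a4@(4,3):P a5@(4,3):P a6@(0,3):R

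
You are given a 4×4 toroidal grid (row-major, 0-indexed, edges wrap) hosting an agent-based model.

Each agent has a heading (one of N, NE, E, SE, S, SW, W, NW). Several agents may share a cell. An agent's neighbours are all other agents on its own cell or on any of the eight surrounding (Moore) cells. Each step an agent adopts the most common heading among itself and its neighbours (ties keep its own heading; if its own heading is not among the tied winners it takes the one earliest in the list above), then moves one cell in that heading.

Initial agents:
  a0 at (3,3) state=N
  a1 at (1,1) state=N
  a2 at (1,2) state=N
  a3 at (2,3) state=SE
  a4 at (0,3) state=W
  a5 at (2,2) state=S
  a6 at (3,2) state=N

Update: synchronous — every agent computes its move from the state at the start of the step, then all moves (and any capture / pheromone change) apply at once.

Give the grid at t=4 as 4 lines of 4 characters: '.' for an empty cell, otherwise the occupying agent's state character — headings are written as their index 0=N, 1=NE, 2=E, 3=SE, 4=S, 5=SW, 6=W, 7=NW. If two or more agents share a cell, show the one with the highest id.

...0
.00.
..00
..00

t=1: a0@(2,3):N a1@(0,1):N a2@(0,2):N a3@(1,3):N a4@(3,3):N a5@(1,2):N a6@(2,2):N
t=2: a0@(1,3):N a1@(3,1):N a2@(3,2):N a3@(0,3):N a4@(2,3):N a5@(0,2):N a6@(1,2):N
t=3: a0@(0,3):N a1@(2,1):N a2@(2,2):N a3@(3,3):N a4@(1,3):N a5@(3,2):N a6@(0,2):N
t=4: a0@(3,3):N a1@(1,1):N a2@(1,2):N a3@(2,3):N a4@(0,3):N a5@(2,2):N a6@(3,2):N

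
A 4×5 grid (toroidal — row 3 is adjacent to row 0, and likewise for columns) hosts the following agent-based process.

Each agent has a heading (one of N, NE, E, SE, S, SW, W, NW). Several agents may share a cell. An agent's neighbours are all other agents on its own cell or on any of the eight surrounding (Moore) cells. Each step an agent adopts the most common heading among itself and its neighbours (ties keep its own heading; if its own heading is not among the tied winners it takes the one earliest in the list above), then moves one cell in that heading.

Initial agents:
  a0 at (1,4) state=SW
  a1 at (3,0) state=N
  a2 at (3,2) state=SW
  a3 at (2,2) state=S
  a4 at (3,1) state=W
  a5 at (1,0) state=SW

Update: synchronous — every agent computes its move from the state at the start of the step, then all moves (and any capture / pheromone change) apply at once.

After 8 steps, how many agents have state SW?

t=1: a0@(2,3):SW a1@(2,0):N a2@(0,1):SW a3@(3,2):S a4@(3,0):W a5@(2,4):SW
t=2: a0@(3,2):SW a1@(1,0):N a2@(1,0):SW a3@(0,1):SW a4@(0,4):SW a5@(3,3):SW
t=3: a0@(0,1):SW a1@(2,4):SW a2@(2,4):SW a3@(1,0):SW a4@(1,3):SW a5@(0,2):SW
t=4: a0@(1,0):SW a1@(3,3):SW a2@(3,3):SW a3@(2,4):SW a4@(2,2):SW a5@(1,1):SW
t=5: a0@(2,4):SW a1@(0,2):SW a2@(0,2):SW a3@(3,3):SW a4@(3,1):SW a5@(2,0):SW
t=6: a0@(3,3):SW a1@(1,1):SW a2@(1,1):SW a3@(0,2):SW a4@(0,0):SW a5@(3,4):SW
t=7: a0@(0,2):SW a1@(2,0):SW a2@(2,0):SW a3@(1,1):SW a4@(1,4):SW a5@(0,3):SW
t=8: a0@(1,1):SW a1@(3,4):SW a2@(3,4):SW a3@(2,0):SW a4@(2,3):SW a5@(1,2):SW

6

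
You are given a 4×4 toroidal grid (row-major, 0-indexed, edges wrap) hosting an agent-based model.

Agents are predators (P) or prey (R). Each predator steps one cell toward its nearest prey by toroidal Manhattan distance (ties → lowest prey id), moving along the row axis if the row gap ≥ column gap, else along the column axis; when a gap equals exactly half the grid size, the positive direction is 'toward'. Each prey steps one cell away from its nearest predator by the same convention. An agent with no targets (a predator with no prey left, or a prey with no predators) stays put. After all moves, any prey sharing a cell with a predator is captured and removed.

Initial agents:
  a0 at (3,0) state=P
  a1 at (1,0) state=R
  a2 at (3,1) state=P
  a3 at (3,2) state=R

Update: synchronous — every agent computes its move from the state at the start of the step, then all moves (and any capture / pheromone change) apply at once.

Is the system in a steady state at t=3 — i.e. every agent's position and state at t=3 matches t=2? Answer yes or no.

t=1: a0@(0,0):P a2@(3,2):P a3@(3,3):R
t=2: a0@(3,0):P a2@(3,3):P
t=3: (unchanged — steady state)

yes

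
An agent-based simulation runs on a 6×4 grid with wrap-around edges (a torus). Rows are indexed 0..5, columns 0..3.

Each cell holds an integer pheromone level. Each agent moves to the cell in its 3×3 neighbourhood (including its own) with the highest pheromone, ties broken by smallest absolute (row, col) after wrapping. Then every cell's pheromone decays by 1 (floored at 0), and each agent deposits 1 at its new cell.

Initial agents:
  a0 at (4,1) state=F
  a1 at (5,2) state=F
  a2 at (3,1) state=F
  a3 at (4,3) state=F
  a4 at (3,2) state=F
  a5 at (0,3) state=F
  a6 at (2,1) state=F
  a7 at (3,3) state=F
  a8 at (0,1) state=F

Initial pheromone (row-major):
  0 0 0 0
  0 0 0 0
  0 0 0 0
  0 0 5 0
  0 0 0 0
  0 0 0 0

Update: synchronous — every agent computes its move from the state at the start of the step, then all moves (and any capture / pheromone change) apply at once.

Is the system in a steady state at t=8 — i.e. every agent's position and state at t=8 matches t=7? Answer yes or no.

yes

t=1: a0@(3,2) a1@(0,1) a2@(3,2) a3@(3,2) a4@(3,2) a5@(0,0) a6@(3,2) a7@(3,2) a8@(0,0) | pheromone: 2 1 0 0 / 0 0 0 0 / 0 0 0 0 / 0 0 10 0 / 0 0 0 0 / 0 0 0 0
t=2: a0@(3,2) a1@(0,0) a2@(3,2) a3@(3,2) a4@(3,2) a5@(0,0) a6@(3,2) a7@(3,2) a8@(0,0) | pheromone: 4 0 0 0 / 0 0 0 0 / 0 0 0 0 / 0 0 15 0 / 0 0 0 0 / 0 0 0 0
t=3: a0@(3,2) a1@(0,0) a2@(3,2) a3@(3,2) a4@(3,2) a5@(0,0) a6@(3,2) a7@(3,2) a8@(0,0) | pheromone: 6 0 0 0 / 0 0 0 0 / 0 0 0 0 / 0 0 20 0 / 0 0 0 0 / 0 0 0 0
t=4: a0@(3,2) a1@(0,0) a2@(3,2) a3@(3,2) a4@(3,2) a5@(0,0) a6@(3,2) a7@(3,2) a8@(0,0) | pheromone: 8 0 0 0 / 0 0 0 0 / 0 0 0 0 / 0 0 25 0 / 0 0 0 0 / 0 0 0 0
t=5: a0@(3,2) a1@(0,0) a2@(3,2) a3@(3,2) a4@(3,2) a5@(0,0) a6@(3,2) a7@(3,2) a8@(0,0) | pheromone: 10 0 0 0 / 0 0 0 0 / 0 0 0 0 / 0 0 30 0 / 0 0 0 0 / 0 0 0 0
t=6: a0@(3,2) a1@(0,0) a2@(3,2) a3@(3,2) a4@(3,2) a5@(0,0) a6@(3,2) a7@(3,2) a8@(0,0) | pheromone: 12 0 0 0 / 0 0 0 0 / 0 0 0 0 / 0 0 35 0 / 0 0 0 0 / 0 0 0 0
t=7: a0@(3,2) a1@(0,0) a2@(3,2) a3@(3,2) a4@(3,2) a5@(0,0) a6@(3,2) a7@(3,2) a8@(0,0) | pheromone: 14 0 0 0 / 0 0 0 0 / 0 0 0 0 / 0 0 40 0 / 0 0 0 0 / 0 0 0 0
t=8: a0@(3,2) a1@(0,0) a2@(3,2) a3@(3,2) a4@(3,2) a5@(0,0) a6@(3,2) a7@(3,2) a8@(0,0) | pheromone: 16 0 0 0 / 0 0 0 0 / 0 0 0 0 / 0 0 45 0 / 0 0 0 0 / 0 0 0 0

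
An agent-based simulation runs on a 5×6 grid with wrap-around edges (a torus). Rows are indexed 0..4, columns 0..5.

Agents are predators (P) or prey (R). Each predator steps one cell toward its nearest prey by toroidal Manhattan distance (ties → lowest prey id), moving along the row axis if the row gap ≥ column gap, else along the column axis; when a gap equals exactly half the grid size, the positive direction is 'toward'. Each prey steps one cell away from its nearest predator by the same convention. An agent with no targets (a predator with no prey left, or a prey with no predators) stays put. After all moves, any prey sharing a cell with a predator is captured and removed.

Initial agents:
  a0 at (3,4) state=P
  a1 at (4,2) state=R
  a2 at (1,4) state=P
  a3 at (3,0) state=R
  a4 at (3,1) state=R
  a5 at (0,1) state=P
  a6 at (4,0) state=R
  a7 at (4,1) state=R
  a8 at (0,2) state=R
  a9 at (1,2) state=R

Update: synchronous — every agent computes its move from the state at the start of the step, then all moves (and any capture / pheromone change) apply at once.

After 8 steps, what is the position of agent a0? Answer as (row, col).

t=1: a0@(3,5):P a1@(3,2):R a2@(1,3):P a3@(3,1):R a4@(2,1):R a5@(4,1):P a6@(3,0):R a7@(3,1):R a8@(0,3):R a9@(1,1):R
t=2: a0@(3,0):P a1@(2,2):R a2@(0,3):P a3@(2,1):R a4@(1,1):R a5@(3,1):P a7@(2,1):R a8@(4,3):R a9@(1,0):R
t=3: a0@(2,0):P a1@(1,2):R a2@(4,3):P a3@(1,1):R a4@(0,1):R a5@(2,1):P a7@(1,1):R a8@(3,3):R a9@(0,0):R
t=4: a0@(1,0):P a1@(0,2):R a2@(3,3):P a3@(0,1):R a4@(4,1):R a5@(1,1):P a7@(0,1):R a8@(2,3):R a9@(4,0):R
t=5: a0@(0,0):P a1@(4,2):R a2@(2,3):P a3@(4,1):R a4@(3,1):R a5@(0,1):P a7@(4,1):R a8@(1,3):R a9@(3,0):R
t=6: a0@(4,0):P a1@(3,2):R a2@(1,3):P a3@(3,1):R a4@(2,1):R a5@(4,1):P a7@(3,1):R a8@(0,3):R a9@(2,0):R
t=7: a0@(3,0):P a1@(2,2):R a2@(0,3):P a3@(2,1):R a4@(1,1):R a5@(3,1):P a7@(2,1):R a8@(4,3):R a9@(1,0):R
t=8: a0@(2,0):P a1@(1,2):R a2@(4,3):P a3@(1,1):R a4@(0,1):R a5@(2,1):P a7@(1,1):R a8@(3,3):R a9@(0,0):R

(2, 0)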